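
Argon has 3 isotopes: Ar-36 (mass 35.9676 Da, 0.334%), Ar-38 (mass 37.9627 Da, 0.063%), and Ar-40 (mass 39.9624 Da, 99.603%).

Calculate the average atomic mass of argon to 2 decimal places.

39.95 Da

Average mass = Σ (abundance × isotope mass) = 0.00334 × 35.9676 + 0.00063 × 37.9627 + 0.99603 × 39.9624
= 0.12013 + 0.02392 + 39.80375 = 39.94780 Da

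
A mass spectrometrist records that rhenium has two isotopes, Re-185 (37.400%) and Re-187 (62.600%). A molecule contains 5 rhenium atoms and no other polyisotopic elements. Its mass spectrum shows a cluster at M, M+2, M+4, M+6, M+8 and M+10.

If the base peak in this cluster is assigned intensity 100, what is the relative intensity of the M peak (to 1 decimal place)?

Binomial terms of (0.37400 + 0.62600)^5: M 0.0073, M+2 0.0612, M+4 0.2050, M+6 0.3431, M+8 0.2872, M+10 0.0961 → M+6 is the base peak.
P(M+6) = C(5,3) × 0.37400^2 × 0.62600^3 = 10 × 0.139876 × 0.24531438 = 0.343136 (base)
P(M) = C(5,0) × 0.37400^5 × 0.62600^0 = 1 × 0.00731742 × 1.0000 = 0.007317
Relative intensity = 0.007317 / 0.343136 × 100 = 2.1

2.1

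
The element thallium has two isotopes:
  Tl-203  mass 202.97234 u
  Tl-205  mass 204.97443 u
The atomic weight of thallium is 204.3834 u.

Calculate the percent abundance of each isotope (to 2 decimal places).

Tl-203: 29.52%, Tl-205: 70.48%

Writing the weighted mean with unknown fraction x of Tl-203:
202.97234·x + 204.97443·(1 − x) = 204.3834
(202.97234 − 204.97443)·x = 204.3834 − 204.97443
x = -0.59103 / -2.00209 = 0.29521 → 29.52% Tl-203, 70.48% Tl-205.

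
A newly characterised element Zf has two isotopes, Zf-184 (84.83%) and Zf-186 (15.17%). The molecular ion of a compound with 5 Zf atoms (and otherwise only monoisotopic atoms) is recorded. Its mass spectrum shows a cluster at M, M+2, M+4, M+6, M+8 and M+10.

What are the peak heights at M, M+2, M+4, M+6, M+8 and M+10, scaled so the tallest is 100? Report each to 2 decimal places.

Expanding (0.8483 + 0.1517)^5:
P(M) = 0.8483^5 = 0.439286
P(M+2) = 5 × 0.8483^4 × 0.1517^1 = 0.392784
P(M+4) = 10 × 0.8483^3 × 0.1517^2 = 0.140482
P(M+6) = 10 × 0.8483^2 × 0.1517^3 = 0.025122
P(M+8) = 5 × 0.8483^1 × 0.1517^4 = 0.002246
P(M+10) = 0.1517^5 = 0.000080
The M peak is largest (0.439286); scaling to 100 gives 100.00 : 89.41 : 31.98 : 5.72 : 0.51 : 0.02.

100.00 : 89.41 : 31.98 : 5.72 : 0.51 : 0.02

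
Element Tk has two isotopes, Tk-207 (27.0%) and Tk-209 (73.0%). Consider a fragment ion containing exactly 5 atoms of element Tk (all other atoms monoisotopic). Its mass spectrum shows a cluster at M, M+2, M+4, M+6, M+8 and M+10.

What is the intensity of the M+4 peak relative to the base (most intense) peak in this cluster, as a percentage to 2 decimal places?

Binomial terms of (0.270 + 0.730)^5: M 0.0014, M+2 0.0194, M+4 0.1049, M+6 0.2836, M+8 0.3834, M+10 0.2073 → M+8 is the base peak.
P(M+8) = C(5,4) × 0.270^1 × 0.730^4 = 5 × 0.2700 × 0.28398241 = 0.383376 (base)
P(M+4) = C(5,2) × 0.270^3 × 0.730^2 = 10 × 0.019683 × 0.5329 = 0.104891
Relative intensity = 0.104891 / 0.383376 × 100 = 27.36

27.36%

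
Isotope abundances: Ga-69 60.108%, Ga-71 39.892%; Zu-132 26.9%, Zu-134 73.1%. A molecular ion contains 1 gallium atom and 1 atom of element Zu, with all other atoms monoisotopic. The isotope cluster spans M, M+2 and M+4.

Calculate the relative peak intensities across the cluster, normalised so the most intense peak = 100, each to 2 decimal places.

Gallium pattern (n=1): 0.60108 : 0.39892
Element Zu pattern (n=1): 0.2690 : 0.7310
Convolve the two distributions (both contribute in 2-u steps):
  M: 0.60108×0.2690 = 0.161691
  M+2: 0.60108×0.7310 + 0.39892×0.2690 = 0.546699
  M+4: 0.39892×0.7310 = 0.291611
Scale to base peak (0.546699) = 100: 29.58 : 100.00 : 53.34

29.58 : 100.00 : 53.34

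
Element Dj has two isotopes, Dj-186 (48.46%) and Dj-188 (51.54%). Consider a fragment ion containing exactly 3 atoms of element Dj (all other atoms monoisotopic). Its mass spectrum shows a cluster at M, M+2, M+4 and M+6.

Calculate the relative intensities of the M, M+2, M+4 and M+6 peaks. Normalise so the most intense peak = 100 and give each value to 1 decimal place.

29.5 : 94.0 : 100.0 : 35.5

The 3 Dj atoms are independent, so intensities follow the terms of (0.4846 + 0.5154)^3.
P(M) = 0.4846^3 = 0.113802
P(M+2) = 3 × 0.4846^2 × 0.5154^1 = 0.363105
P(M+4) = 3 × 0.4846^1 × 0.5154^2 = 0.386183
P(M+6) = 0.5154^3 = 0.136909
The M+4 peak is largest (0.386183); scaling to 100 gives 29.5 : 94.0 : 100.0 : 35.5.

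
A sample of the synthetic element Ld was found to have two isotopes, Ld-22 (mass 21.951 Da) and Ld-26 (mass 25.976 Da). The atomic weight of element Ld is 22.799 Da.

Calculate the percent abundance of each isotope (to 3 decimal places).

Ld-22: 78.932%, Ld-26: 21.068%

With x = fraction of Ld-22 (so Ld-26 is 1 − x):
21.951·x + 25.976·(1 − x) = 22.799
(21.951 − 25.976)·x = 22.799 − 25.976
x = -3.177 / -4.025 = 0.78932 → 78.932% Ld-22, 21.068% Ld-26.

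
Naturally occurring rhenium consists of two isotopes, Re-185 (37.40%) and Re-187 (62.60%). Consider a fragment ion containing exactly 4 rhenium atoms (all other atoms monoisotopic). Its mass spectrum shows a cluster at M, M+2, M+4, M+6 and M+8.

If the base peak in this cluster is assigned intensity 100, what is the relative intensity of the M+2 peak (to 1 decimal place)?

35.7

(0.3740 + 0.6260)^4 gives M 0.0196, M+2 0.1310, M+4 0.3289, M+6 0.3670, M+8 0.1536; the largest is M+6.
P(M+6) = C(4,3) × 0.3740^1 × 0.6260^3 = 4 × 0.3740 × 0.24531438 = 0.366990 (base)
P(M+2) = C(4,1) × 0.3740^3 × 0.6260^1 = 4 × 0.05231362 × 0.6260 = 0.130993
Relative intensity = 0.130993 / 0.366990 × 100 = 35.7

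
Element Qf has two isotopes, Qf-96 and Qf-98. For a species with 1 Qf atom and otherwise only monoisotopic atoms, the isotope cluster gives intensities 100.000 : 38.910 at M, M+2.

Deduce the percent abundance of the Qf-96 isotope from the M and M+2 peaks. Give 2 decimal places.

71.99%

If p is the fraction of Qf that is Qf-96, then I(M+2)/I(M) = [C(1,1)·p^0·(1−p)] / p^1 = 1·(1−p)/p = 38.910/100.000 = 0.3891
(1−p)/p = 0.3891/1 = 0.3891  ⇒  p = 1/(1 + 0.3891) = 0.7199
Qf-96: 71.99%, Qf-98: 28.01%.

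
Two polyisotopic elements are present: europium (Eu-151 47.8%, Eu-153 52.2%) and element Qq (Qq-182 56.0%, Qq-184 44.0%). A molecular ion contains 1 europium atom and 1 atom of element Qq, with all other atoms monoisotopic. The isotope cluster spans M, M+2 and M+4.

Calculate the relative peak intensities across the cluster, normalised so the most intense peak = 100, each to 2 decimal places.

Europium pattern (n=1): 0.4780 : 0.5220
Element Qq pattern (n=1): 0.5600 : 0.4400
Convolve the two distributions (both contribute in 2-u steps):
  M: 0.4780×0.5600 = 0.267680
  M+2: 0.4780×0.4400 + 0.5220×0.5600 = 0.502640
  M+4: 0.5220×0.4400 = 0.229680
Scale to base peak (0.502640) = 100: 53.25 : 100.00 : 45.69

53.25 : 100.00 : 45.69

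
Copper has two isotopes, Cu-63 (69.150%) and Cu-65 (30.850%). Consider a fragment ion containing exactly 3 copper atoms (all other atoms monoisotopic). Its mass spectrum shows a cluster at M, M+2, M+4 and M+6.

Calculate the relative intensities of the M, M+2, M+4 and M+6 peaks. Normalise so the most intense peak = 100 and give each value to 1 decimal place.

Each Cu atom is independently Cu-63 (p = 0.69150) or Cu-65 (q = 0.30850); the cluster is the binomial expansion (p + q)^3.
P(M) = 0.69150^3 = 0.330656
P(M+2) = 3 × 0.69150^2 × 0.30850^1 = 0.442548
P(M+4) = 3 × 0.69150^1 × 0.30850^2 = 0.197435
P(M+6) = 0.30850^3 = 0.029361
The M+2 peak is largest (0.442548); scaling to 100 gives 74.7 : 100.0 : 44.6 : 6.6.

74.7 : 100.0 : 44.6 : 6.6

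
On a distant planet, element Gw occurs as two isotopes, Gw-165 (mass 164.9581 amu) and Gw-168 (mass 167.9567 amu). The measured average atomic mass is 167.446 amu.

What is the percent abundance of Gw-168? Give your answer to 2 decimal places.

82.97%

Writing the weighted mean with unknown fraction x of Gw-165:
164.9581·x + 167.9567·(1 − x) = 167.446
(164.9581 − 167.9567)·x = 167.446 − 167.9567
x = -0.5107 / -2.9986 = 0.17031 → 17.03% Gw-165, 82.97% Gw-168.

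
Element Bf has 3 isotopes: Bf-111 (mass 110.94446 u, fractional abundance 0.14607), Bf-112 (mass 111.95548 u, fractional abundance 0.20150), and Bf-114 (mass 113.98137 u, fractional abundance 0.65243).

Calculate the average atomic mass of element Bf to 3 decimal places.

Ar = Σ fᵢ·mᵢ = 0.14607 × 110.94446 + 0.20150 × 111.95548 + 0.65243 × 113.98137
= 16.205657 + 22.559029 + 74.364865 = 113.129551 u

113.130 u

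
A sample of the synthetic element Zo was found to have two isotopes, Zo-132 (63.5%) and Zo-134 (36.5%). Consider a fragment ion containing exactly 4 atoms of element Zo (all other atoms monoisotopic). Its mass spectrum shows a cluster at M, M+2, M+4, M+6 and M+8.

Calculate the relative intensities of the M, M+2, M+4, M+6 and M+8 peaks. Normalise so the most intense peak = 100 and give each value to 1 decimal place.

The 4 Zo atoms are independent, so intensities follow the terms of (0.635 + 0.365)^4.
P(M) = 0.635^4 = 0.162590
P(M+2) = 4 × 0.635^3 × 0.365^1 = 0.373830
P(M+4) = 6 × 0.635^2 × 0.365^2 = 0.322318
P(M+6) = 4 × 0.635^1 × 0.365^3 = 0.123513
P(M+8) = 0.365^4 = 0.017749
The M+2 peak is largest (0.373830); scaling to 100 gives 43.5 : 100.0 : 86.2 : 33.0 : 4.7.

43.5 : 100.0 : 86.2 : 33.0 : 4.7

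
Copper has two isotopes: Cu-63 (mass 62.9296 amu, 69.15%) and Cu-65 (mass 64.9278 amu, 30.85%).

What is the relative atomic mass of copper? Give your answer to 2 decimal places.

63.55 amu

Weight each isotope mass by its fractional abundance: 0.6915 × 62.9296 + 0.3085 × 64.9278
= 43.51582 + 20.03023 = 63.54605 amu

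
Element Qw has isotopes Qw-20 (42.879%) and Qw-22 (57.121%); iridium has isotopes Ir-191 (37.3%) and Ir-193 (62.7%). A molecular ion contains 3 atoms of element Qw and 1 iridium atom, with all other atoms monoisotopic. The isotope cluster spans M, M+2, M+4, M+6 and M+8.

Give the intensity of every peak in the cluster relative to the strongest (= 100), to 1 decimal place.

Element Qw pattern (n=3): 0.0788377 : 0.31506949 : 0.41971792 : 0.18637489
Iridium pattern (n=1): 0.3730 : 0.6270
Convolve the two distributions (both contribute in 2-u steps):
  M: 0.0788377×0.3730 = 0.029406
  M+2: 0.0788377×0.6270 + 0.31506949×0.3730 = 0.166952
  M+4: 0.31506949×0.6270 + 0.41971792×0.3730 = 0.354103
  M+6: 0.41971792×0.6270 + 0.18637489×0.3730 = 0.332681
  M+8: 0.18637489×0.6270 = 0.116857
Scale to base peak (0.354103) = 100: 8.3 : 47.1 : 100.0 : 94.0 : 33.0

8.3 : 47.1 : 100.0 : 94.0 : 33.0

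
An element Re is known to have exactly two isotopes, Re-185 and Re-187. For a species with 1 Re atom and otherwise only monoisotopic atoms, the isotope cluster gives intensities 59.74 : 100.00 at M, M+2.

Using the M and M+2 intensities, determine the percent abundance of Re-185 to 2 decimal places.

Let p = fractional abundance of Re-185. I(M+2)/I(M) = [C(1,1)·p^0·(1−p)] / p^1 = 1·(1−p)/p = 100.00/59.74 = 1.6739
(1−p)/p = 1.6739/1 = 1.6739  ⇒  p = 1/(1 + 1.6739) = 0.3740
Re-185: 37.40%, Re-187: 62.60%.

37.40%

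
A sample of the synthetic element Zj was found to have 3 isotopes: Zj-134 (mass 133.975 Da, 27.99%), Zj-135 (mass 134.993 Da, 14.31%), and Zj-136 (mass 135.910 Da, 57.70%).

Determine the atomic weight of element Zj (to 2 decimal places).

135.24 Da

Average mass = Σ (abundance × isotope mass) = 0.2799 × 133.975 + 0.1431 × 134.993 + 0.5770 × 135.910
= 37.4996 + 19.3175 + 78.4201 = 135.2372 Da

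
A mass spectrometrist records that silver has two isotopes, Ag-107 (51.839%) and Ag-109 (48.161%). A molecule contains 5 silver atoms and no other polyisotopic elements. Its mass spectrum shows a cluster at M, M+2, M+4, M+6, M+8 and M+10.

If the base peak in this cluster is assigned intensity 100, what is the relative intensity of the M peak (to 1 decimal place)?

11.6

Binomial terms of (0.51839 + 0.48161)^5: M 0.0374, M+2 0.1739, M+4 0.3231, M+6 0.3002, M+8 0.1394, M+10 0.0259 → M+4 is the base peak.
P(M+4) = C(5,2) × 0.51839^3 × 0.48161^2 = 10 × 0.13930601 × 0.23194819 = 0.323118 (base)
P(M) = C(5,0) × 0.51839^5 × 0.48161^0 = 1 × 0.03743545 × 1.0000 = 0.037435
Relative intensity = 0.037435 / 0.323118 × 100 = 11.6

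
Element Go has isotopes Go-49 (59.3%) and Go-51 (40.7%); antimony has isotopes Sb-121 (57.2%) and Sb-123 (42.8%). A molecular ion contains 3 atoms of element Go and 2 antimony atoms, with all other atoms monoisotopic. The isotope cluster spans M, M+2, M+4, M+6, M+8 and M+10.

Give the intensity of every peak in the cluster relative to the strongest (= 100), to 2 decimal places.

19.78 : 70.35 : 100.00 : 71.05 : 25.23 : 3.58

Element Go pattern (n=3): 0.20852786 : 0.42936343 : 0.29468957 : 0.06741914
Antimony pattern (n=2): 0.327184 : 0.489632 : 0.183184
Convolve the two distributions (both contribute in 2-u steps):
  M: 0.20852786×0.327184 = 0.068227
  M+2: 0.20852786×0.489632 + 0.42936343×0.327184 = 0.242583
  M+4: 0.20852786×0.183184 + 0.42936343×0.489632 + 0.29468957×0.327184 = 0.344847
  M+6: 0.42936343×0.183184 + 0.29468957×0.489632 + 0.06741914×0.327184 = 0.245000
  M+8: 0.29468957×0.183184 + 0.06741914×0.489632 = 0.086993
  M+10: 0.06741914×0.183184 = 0.012350
Scale to base peak (0.344847) = 100: 19.78 : 70.35 : 100.00 : 71.05 : 25.23 : 3.58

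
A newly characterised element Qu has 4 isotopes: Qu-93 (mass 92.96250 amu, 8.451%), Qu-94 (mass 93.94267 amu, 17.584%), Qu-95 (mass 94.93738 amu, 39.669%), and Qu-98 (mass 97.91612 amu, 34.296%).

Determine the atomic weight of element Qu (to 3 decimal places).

95.617 amu

Ar = Σ fᵢ·mᵢ = 0.08451 × 92.96250 + 0.17584 × 93.94267 + 0.39669 × 94.93738 + 0.34296 × 97.91612
= 7.856261 + 16.518879 + 37.660709 + 33.581313 = 95.617162 amu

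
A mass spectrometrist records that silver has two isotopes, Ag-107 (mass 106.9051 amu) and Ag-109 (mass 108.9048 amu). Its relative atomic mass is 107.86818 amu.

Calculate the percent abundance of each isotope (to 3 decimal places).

Ag-107: 51.839%, Ag-109: 48.161%

With x = fraction of Ag-107 (so Ag-109 is 1 − x):
106.9051·x + 108.9048·(1 − x) = 107.86818
(106.9051 − 108.9048)·x = 107.86818 − 108.9048
x = -1.03662 / -1.9997 = 0.51839 → 51.839% Ag-107, 48.161% Ag-109.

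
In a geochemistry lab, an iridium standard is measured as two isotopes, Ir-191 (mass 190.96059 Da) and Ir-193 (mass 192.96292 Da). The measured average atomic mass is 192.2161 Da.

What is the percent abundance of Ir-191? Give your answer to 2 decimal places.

Let x be the fractional abundance of Ir-191; then Ir-193 has abundance 1 − x.
190.96059·x + 192.96292·(1 − x) = 192.2161
(190.96059 − 192.96292)·x = 192.2161 − 192.96292
x = -0.74682 / -2.00233 = 0.37298 → 37.30% Ir-191, 62.70% Ir-193.

37.30%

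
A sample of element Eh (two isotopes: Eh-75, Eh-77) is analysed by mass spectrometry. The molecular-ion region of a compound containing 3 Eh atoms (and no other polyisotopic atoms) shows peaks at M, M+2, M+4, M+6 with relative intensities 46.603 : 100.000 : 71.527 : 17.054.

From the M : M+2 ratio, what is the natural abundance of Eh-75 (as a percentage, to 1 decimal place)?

Let p = fractional abundance of Eh-75. I(M+2)/I(M) = [C(3,1)·p^2·(1−p)] / p^3 = 3·(1−p)/p = 100.000/46.603 = 2.1458
(1−p)/p = 2.1458/3 = 0.7153  ⇒  p = 1/(1 + 0.7153) = 0.5830
Eh-75: 58.3%, Eh-77: 41.7%.

58.3%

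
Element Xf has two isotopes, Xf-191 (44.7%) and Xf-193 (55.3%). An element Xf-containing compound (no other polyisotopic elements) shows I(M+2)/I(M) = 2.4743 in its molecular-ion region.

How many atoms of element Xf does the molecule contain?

2

The M+2/M ratio from n Xf atoms is n · q/p = n · 0.553/0.447.
n = 2.4743 × 0.447/0.553 = 2.00 ≈ 2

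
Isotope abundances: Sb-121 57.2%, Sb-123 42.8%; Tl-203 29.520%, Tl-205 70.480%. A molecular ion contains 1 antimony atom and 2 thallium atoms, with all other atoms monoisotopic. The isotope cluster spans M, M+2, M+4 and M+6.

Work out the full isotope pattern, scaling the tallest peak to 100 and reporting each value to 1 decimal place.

10.8 : 59.6 : 100.0 : 46.0

Antimony pattern (n=1): 0.5720 : 0.4280
Thallium pattern (n=2): 0.08714304 : 0.41611392 : 0.49674304
Convolve the two distributions (both contribute in 2-u steps):
  M: 0.5720×0.08714304 = 0.049846
  M+2: 0.5720×0.41611392 + 0.4280×0.08714304 = 0.275314
  M+4: 0.5720×0.49674304 + 0.4280×0.41611392 = 0.462234
  M+6: 0.4280×0.49674304 = 0.212606
Scale to base peak (0.462234) = 100: 10.8 : 59.6 : 100.0 : 46.0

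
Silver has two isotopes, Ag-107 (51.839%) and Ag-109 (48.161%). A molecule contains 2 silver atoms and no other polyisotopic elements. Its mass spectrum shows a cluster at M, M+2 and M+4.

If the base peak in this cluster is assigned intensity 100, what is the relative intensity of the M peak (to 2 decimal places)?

53.82

Term probabilities: M 0.2687, M+2 0.4993, M+4 0.2319. Base peak = M+2.
P(M+2) = C(2,1) × 0.51839^1 × 0.48161^1 = 2 × 0.51839 × 0.48161 = 0.499324 (base)
P(M) = C(2,0) × 0.51839^2 × 0.48161^0 = 1 × 0.26872819 × 1.0000 = 0.268728
Relative intensity = 0.268728 / 0.499324 × 100 = 53.82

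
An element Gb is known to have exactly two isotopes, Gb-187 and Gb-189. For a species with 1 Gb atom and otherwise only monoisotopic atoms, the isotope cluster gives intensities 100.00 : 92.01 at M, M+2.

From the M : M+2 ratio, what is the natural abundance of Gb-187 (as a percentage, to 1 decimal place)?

If p is the fraction of Gb that is Gb-187, then I(M+2)/I(M) = [C(1,1)·p^0·(1−p)] / p^1 = 1·(1−p)/p = 92.01/100.00 = 0.9201
(1−p)/p = 0.9201/1 = 0.9201  ⇒  p = 1/(1 + 0.9201) = 0.5208
Gb-187: 52.1%, Gb-189: 47.9%.

52.1%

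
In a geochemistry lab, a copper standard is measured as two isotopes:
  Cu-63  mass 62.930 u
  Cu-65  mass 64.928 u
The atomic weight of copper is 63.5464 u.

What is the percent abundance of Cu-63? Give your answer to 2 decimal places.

With x = fraction of Cu-63 (so Cu-65 is 1 − x):
62.930·x + 64.928·(1 − x) = 63.5464
(62.930 − 64.928)·x = 63.5464 − 64.928
x = -1.3816 / -1.998 = 0.69149 → 69.15% Cu-63, 30.85% Cu-65.

69.15%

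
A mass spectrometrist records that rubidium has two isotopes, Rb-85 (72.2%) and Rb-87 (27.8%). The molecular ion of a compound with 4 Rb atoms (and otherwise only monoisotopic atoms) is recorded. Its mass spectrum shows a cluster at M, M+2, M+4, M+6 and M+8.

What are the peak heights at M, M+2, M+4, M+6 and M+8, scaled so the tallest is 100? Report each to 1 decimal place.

64.9 : 100.0 : 57.8 : 14.8 : 1.4

Each Rb atom is independently Rb-85 (p = 0.722) or Rb-87 (q = 0.278); the cluster is the binomial expansion (p + q)^4.
P(M) = 0.722^4 = 0.271737
P(M+2) = 4 × 0.722^3 × 0.278^1 = 0.418520
P(M+4) = 6 × 0.722^2 × 0.278^2 = 0.241721
P(M+6) = 4 × 0.722^1 × 0.278^3 = 0.062049
P(M+8) = 0.278^4 = 0.005973
The M+2 peak is largest (0.418520); scaling to 100 gives 64.9 : 100.0 : 57.8 : 14.8 : 1.4.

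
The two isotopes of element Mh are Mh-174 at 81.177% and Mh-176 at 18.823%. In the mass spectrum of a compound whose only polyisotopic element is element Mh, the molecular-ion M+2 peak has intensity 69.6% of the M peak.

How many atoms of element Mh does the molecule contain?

For n independent Mh atoms, I(M+2)/I(M) = n · (abundance Mh-176) / (abundance Mh-174) = n · 0.18823/0.81177.
n = 0.696 × 0.81177/0.18823 = 3.00 ≈ 3

3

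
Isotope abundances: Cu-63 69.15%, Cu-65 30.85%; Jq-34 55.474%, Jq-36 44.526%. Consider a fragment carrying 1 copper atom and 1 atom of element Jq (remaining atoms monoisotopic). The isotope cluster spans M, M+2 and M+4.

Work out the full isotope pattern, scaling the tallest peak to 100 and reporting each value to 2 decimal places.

Copper pattern (n=1): 0.6915 : 0.3085
Element Jq pattern (n=1): 0.55474 : 0.44526
Convolve the two distributions (both contribute in 2-u steps):
  M: 0.6915×0.55474 = 0.383603
  M+2: 0.6915×0.44526 + 0.3085×0.55474 = 0.479035
  M+4: 0.3085×0.44526 = 0.137363
Scale to base peak (0.479035) = 100: 80.08 : 100.00 : 28.67

80.08 : 100.00 : 28.67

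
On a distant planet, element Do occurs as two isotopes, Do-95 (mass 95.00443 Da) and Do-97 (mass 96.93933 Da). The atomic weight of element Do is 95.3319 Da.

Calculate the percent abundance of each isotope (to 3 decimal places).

With x = fraction of Do-95 (so Do-97 is 1 − x):
95.00443·x + 96.93933·(1 − x) = 95.3319
(95.00443 − 96.93933)·x = 95.3319 − 96.93933
x = -1.60743 / -1.93490 = 0.83076 → 83.076% Do-95, 16.924% Do-97.

Do-95: 83.076%, Do-97: 16.924%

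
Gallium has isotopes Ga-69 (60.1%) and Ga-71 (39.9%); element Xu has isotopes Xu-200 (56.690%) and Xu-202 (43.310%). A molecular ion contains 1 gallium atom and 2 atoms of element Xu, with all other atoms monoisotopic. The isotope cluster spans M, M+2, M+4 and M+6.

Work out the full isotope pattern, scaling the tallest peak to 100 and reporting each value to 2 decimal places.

Gallium pattern (n=1): 0.6010 : 0.3990
Element Xu pattern (n=2): 0.32137561 : 0.49104878 : 0.18757561
Convolve the two distributions (both contribute in 2-u steps):
  M: 0.6010×0.32137561 = 0.193147
  M+2: 0.6010×0.49104878 + 0.3990×0.32137561 = 0.423349
  M+4: 0.6010×0.18757561 + 0.3990×0.49104878 = 0.308661
  M+6: 0.3990×0.18757561 = 0.074843
Scale to base peak (0.423349) = 100: 45.62 : 100.00 : 72.91 : 17.68

45.62 : 100.00 : 72.91 : 17.68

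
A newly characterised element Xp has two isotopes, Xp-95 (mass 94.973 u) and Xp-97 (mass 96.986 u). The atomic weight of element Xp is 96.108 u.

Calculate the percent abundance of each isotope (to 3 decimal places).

With x = fraction of Xp-95 (so Xp-97 is 1 − x):
94.973·x + 96.986·(1 − x) = 96.108
(94.973 − 96.986)·x = 96.108 − 96.986
x = -0.878 / -2.013 = 0.43616 → 43.616% Xp-95, 56.384% Xp-97.

Xp-95: 43.616%, Xp-97: 56.384%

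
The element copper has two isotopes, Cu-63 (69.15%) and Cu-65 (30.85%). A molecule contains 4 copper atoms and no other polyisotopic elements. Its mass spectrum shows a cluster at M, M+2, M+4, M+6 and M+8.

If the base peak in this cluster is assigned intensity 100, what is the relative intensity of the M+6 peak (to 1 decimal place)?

(0.6915 + 0.3085)^4 gives M 0.2286, M+2 0.4080, M+4 0.2731, M+6 0.0812, M+8 0.0091; the largest is M+2.
P(M+2) = C(4,1) × 0.6915^3 × 0.3085^1 = 4 × 0.33065611 × 0.3085 = 0.408030 (base)
P(M+6) = C(4,3) × 0.6915^1 × 0.3085^3 = 4 × 0.6915 × 0.02936064 = 0.081212
Relative intensity = 0.081212 / 0.408030 × 100 = 19.9

19.9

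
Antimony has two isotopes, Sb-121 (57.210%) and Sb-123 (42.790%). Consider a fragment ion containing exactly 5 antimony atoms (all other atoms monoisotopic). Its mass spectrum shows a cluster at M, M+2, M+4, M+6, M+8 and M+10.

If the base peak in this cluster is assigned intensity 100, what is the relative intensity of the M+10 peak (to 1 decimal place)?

4.2

Term probabilities: M 0.0613, M+2 0.2292, M+4 0.3428, M+6 0.2564, M+8 0.0959, M+10 0.0143. Base peak = M+4.
P(M+4) = C(5,2) × 0.57210^3 × 0.42790^2 = 10 × 0.18724742 × 0.18309841 = 0.342847 (base)
P(M+10) = C(5,5) × 0.57210^0 × 0.42790^5 = 1 × 1.0000 × 0.01434536 = 0.014345
Relative intensity = 0.014345 / 0.342847 × 100 = 4.2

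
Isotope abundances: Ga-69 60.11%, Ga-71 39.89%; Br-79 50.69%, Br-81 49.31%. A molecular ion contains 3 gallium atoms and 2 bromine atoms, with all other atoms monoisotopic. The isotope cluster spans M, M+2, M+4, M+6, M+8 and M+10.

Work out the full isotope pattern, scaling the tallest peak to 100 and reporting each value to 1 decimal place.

Gallium pattern (n=3): 0.21719018 : 0.43239309 : 0.28694328 : 0.06347345
Bromine pattern (n=2): 0.25694761 : 0.49990478 : 0.24314761
Convolve the two distributions (both contribute in 2-u steps):
  M: 0.21719018×0.25694761 = 0.055806
  M+2: 0.21719018×0.49990478 + 0.43239309×0.25694761 = 0.219677
  M+4: 0.21719018×0.24314761 + 0.43239309×0.49990478 + 0.28694328×0.25694761 = 0.342694
  M+6: 0.43239309×0.24314761 + 0.28694328×0.49990478 + 0.06347345×0.25694761 = 0.264889
  M+8: 0.28694328×0.24314761 + 0.06347345×0.49990478 = 0.101500
  M+10: 0.06347345×0.24314761 = 0.015433
Scale to base peak (0.342694) = 100: 16.3 : 64.1 : 100.0 : 77.3 : 29.6 : 4.5

16.3 : 64.1 : 100.0 : 77.3 : 29.6 : 4.5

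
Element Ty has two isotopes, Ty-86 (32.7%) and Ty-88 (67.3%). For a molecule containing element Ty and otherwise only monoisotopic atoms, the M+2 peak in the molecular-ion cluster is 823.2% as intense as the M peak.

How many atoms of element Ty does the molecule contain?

4

With n Ty atoms, P(M+2)/P(M) = C(n,1)·p^(n−1)q / p^n = n·q/p = n · 0.673/0.327.
n = 8.232 × 0.327/0.673 = 4.00 ≈ 4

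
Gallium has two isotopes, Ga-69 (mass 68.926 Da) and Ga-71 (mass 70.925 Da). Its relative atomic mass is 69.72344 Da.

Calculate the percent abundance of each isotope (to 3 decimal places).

Ga-69: 60.108%, Ga-71: 39.892%

Writing the weighted mean with unknown fraction x of Ga-69:
68.926·x + 70.925·(1 − x) = 69.72344
(68.926 − 70.925)·x = 69.72344 − 70.925
x = -1.20156 / -1.999 = 0.60108 → 60.108% Ga-69, 39.892% Ga-71.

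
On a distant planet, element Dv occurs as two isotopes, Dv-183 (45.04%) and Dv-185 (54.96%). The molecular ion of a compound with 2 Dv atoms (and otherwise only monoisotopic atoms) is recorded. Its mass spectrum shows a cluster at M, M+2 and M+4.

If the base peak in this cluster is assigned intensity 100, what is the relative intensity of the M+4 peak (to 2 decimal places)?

61.01

(0.4504 + 0.5496)^2 gives M 0.2029, M+2 0.4951, M+4 0.3021; the largest is M+2.
P(M+2) = C(2,1) × 0.4504^1 × 0.5496^1 = 2 × 0.4504 × 0.5496 = 0.495080 (base)
P(M+4) = C(2,2) × 0.4504^0 × 0.5496^2 = 1 × 1.0000 × 0.30206016 = 0.302060
Relative intensity = 0.302060 / 0.495080 × 100 = 61.01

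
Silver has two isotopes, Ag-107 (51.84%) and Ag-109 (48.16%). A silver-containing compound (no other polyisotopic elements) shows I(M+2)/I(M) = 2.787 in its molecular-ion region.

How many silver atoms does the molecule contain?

3

For n independent Ag atoms, I(M+2)/I(M) = n · (abundance Ag-109) / (abundance Ag-107) = n · 0.4816/0.5184.
n = 2.787 × 0.5184/0.4816 = 3.00 ≈ 3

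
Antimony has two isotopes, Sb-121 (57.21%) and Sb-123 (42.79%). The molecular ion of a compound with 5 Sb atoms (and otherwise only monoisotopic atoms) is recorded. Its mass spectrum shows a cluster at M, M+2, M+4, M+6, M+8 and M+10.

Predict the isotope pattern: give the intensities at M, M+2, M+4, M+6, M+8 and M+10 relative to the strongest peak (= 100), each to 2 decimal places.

17.88 : 66.85 : 100.00 : 74.79 : 27.97 : 4.18

Each Sb atom is independently Sb-121 (p = 0.5721) or Sb-123 (q = 0.4279); the cluster is the binomial expansion (p + q)^5.
P(M) = 0.5721^5 = 0.061286
P(M+2) = 5 × 0.5721^4 × 0.4279^1 = 0.229192
P(M+4) = 10 × 0.5721^3 × 0.4279^2 = 0.342847
P(M+6) = 10 × 0.5721^2 × 0.4279^3 = 0.256431
P(M+8) = 5 × 0.5721^1 × 0.4279^4 = 0.095898
P(M+10) = 0.4279^5 = 0.014345
The M+4 peak is largest (0.342847); scaling to 100 gives 17.88 : 66.85 : 100.00 : 74.79 : 27.97 : 4.18.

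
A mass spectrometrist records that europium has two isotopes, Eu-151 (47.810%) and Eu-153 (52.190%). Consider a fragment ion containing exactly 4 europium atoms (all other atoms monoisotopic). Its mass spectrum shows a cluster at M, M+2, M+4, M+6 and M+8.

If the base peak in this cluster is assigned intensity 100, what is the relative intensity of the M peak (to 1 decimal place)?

(0.47810 + 0.52190)^4 gives M 0.0522, M+2 0.2281, M+4 0.3736, M+6 0.2719, M+8 0.0742; the largest is M+4.
P(M+4) = C(4,2) × 0.47810^2 × 0.52190^2 = 6 × 0.22857961 × 0.27237961 = 0.373563 (base)
P(M) = C(4,0) × 0.47810^4 × 0.52190^0 = 1 × 0.05224864 × 1.0000 = 0.052249
Relative intensity = 0.052249 / 0.373563 × 100 = 14.0

14.0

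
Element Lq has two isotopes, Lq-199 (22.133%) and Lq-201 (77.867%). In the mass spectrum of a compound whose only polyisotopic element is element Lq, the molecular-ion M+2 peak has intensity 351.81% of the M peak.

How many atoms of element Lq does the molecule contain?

For n independent Lq atoms, I(M+2)/I(M) = n · (abundance Lq-201) / (abundance Lq-199) = n · 0.77867/0.22133.
n = 3.5181 × 0.22133/0.77867 = 1.00 ≈ 1

1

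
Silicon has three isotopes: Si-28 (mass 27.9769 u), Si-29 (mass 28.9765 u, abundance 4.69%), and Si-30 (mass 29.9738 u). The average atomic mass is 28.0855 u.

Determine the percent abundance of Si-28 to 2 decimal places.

The remaining 95.31% is split between Si-28 (fraction x) and Si-30 (fraction 0.9531 − x).
Substituting: 27.9769x + 29.9738(0.9531 − x) = 26.72650215
(27.9769 − 29.9738)x = -1.84152663  ⇒  x = 0.92219, y = 0.03091
Si-28: 92.22%, Si-30: 3.09%.

92.22%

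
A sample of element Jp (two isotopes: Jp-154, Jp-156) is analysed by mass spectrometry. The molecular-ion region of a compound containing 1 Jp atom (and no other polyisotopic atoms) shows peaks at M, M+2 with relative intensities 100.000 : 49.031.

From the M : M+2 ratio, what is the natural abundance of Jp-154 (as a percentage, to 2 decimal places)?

If p is the fraction of Jp that is Jp-154, then I(M+2)/I(M) = [C(1,1)·p^0·(1−p)] / p^1 = 1·(1−p)/p = 49.031/100.000 = 0.4903
(1−p)/p = 0.4903/1 = 0.4903  ⇒  p = 1/(1 + 0.4903) = 0.6710
Jp-154: 67.10%, Jp-156: 32.90%.

67.10%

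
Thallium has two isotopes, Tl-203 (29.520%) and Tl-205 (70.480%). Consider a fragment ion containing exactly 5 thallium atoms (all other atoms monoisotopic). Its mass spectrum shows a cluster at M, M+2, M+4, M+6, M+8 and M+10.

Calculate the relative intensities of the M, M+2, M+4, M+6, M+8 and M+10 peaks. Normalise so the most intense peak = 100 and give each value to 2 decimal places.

The 5 Tl atoms are independent, so intensities follow the terms of (0.29520 + 0.70480)^5.
P(M) = 0.29520^5 = 0.002242
P(M+2) = 5 × 0.29520^4 × 0.70480^1 = 0.026761
P(M+4) = 10 × 0.29520^3 × 0.70480^2 = 0.127785
P(M+6) = 10 × 0.29520^2 × 0.70480^3 = 0.305092
P(M+8) = 5 × 0.29520^1 × 0.70480^4 = 0.364208
P(M+10) = 0.70480^5 = 0.173912
The M+8 peak is largest (0.364208); scaling to 100 gives 0.62 : 7.35 : 35.09 : 83.77 : 100.00 : 47.75.

0.62 : 7.35 : 35.09 : 83.77 : 100.00 : 47.75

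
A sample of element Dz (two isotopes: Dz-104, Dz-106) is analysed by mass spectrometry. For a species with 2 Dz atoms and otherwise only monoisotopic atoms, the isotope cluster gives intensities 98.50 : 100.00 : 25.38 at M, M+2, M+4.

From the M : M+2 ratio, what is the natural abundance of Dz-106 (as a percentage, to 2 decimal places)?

Let p = fractional abundance of Dz-104. I(M+2)/I(M) = [C(2,1)·p^1·(1−p)] / p^2 = 2·(1−p)/p = 100.00/98.50 = 1.0152
(1−p)/p = 1.0152/2 = 0.5076  ⇒  p = 1/(1 + 0.5076) = 0.6633
Dz-104: 66.33%, Dz-106: 33.67%.

33.67%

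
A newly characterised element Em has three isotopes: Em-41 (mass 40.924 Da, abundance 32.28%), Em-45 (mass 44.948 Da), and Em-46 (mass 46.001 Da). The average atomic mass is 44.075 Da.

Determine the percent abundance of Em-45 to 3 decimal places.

The remaining 67.72% is split between Em-45 (fraction x) and Em-46 (fraction 0.6772 − x).
Substituting: 44.948x + 46.001(0.6772 − x) = 30.8647328
(44.948 − 46.001)x = -0.2871444  ⇒  x = 0.27269, y = 0.40451
Em-45: 27.269%, Em-46: 40.451%.

27.269%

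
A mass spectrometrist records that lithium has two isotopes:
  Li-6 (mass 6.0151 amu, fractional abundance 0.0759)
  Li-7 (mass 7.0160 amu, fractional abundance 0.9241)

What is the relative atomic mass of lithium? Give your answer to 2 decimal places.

6.94 amu

Average mass = Σ (abundance × isotope mass) = 0.0759 × 6.0151 + 0.9241 × 7.0160
= 0.45655 + 6.48349 = 6.94004 amu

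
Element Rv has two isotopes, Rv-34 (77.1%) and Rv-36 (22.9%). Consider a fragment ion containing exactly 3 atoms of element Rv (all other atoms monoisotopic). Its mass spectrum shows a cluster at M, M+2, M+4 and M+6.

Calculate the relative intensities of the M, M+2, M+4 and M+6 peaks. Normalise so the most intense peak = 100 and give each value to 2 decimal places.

100.00 : 89.11 : 26.47 : 2.62

Each Rv atom is independently Rv-34 (p = 0.771) or Rv-36 (q = 0.229); the cluster is the binomial expansion (p + q)^3.
P(M) = 0.771^3 = 0.458314
P(M+2) = 3 × 0.771^2 × 0.229^1 = 0.408381
P(M+4) = 3 × 0.771^1 × 0.229^2 = 0.121296
P(M+6) = 0.229^3 = 0.012009
The M peak is largest (0.458314); scaling to 100 gives 100.00 : 89.11 : 26.47 : 2.62.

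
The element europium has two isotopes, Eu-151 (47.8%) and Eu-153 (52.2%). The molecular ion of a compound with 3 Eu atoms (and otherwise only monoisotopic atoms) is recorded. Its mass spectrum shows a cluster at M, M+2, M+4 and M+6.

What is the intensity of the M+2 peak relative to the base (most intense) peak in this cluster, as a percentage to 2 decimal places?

91.57%

Binomial terms of (0.478 + 0.522)^3: M 0.1092, M+2 0.3578, M+4 0.3907, M+6 0.1422 → M+4 is the base peak.
P(M+4) = C(3,2) × 0.478^1 × 0.522^2 = 3 × 0.4780 × 0.272484 = 0.390742 (base)
P(M+2) = C(3,1) × 0.478^2 × 0.522^1 = 3 × 0.228484 × 0.5220 = 0.357806
Relative intensity = 0.357806 / 0.390742 × 100 = 91.57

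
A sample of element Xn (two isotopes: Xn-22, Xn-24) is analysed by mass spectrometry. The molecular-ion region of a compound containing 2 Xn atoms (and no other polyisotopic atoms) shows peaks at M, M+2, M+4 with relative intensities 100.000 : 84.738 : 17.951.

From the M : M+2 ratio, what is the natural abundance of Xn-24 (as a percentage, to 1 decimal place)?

29.8%

Write p for the Xn-22 fraction. I(M+2)/I(M) = [C(2,1)·p^1·(1−p)] / p^2 = 2·(1−p)/p = 84.738/100.000 = 0.8474
(1−p)/p = 0.8474/2 = 0.4237  ⇒  p = 1/(1 + 0.4237) = 0.7024
Xn-22: 70.2%, Xn-24: 29.8%.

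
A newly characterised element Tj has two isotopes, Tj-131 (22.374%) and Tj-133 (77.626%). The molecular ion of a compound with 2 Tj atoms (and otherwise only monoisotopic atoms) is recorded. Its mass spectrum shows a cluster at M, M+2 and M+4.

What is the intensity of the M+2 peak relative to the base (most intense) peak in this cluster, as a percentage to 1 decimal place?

57.6%

Binomial terms of (0.22374 + 0.77626)^2: M 0.0501, M+2 0.3474, M+4 0.6026 → M+4 is the base peak.
P(M+4) = C(2,2) × 0.22374^0 × 0.77626^2 = 1 × 1.0000 × 0.60257959 = 0.602580 (base)
P(M+2) = C(2,1) × 0.22374^1 × 0.77626^1 = 2 × 0.22374 × 0.77626 = 0.347361
Relative intensity = 0.347361 / 0.602580 × 100 = 57.6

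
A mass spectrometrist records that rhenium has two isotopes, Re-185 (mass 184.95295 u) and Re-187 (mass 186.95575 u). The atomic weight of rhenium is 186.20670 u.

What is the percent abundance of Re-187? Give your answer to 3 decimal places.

62.600%

With x = fraction of Re-185 (so Re-187 is 1 − x):
184.95295·x + 186.95575·(1 − x) = 186.20670
(184.95295 − 186.95575)·x = 186.20670 − 186.95575
x = -0.74905 / -2.00280 = 0.37400 → 37.400% Re-185, 62.600% Re-187.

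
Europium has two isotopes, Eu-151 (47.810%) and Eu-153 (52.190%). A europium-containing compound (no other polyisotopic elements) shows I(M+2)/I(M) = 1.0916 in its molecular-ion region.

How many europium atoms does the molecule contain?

For n independent Eu atoms, I(M+2)/I(M) = n · (abundance Eu-153) / (abundance Eu-151) = n · 0.52190/0.47810.
n = 1.0916 × 0.47810/0.52190 = 1.00 ≈ 1

1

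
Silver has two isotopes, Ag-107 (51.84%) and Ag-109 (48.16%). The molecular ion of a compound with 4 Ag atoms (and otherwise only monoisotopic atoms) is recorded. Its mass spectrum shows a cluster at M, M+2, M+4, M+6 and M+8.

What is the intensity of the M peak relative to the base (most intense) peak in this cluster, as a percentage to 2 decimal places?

Binomial terms of (0.5184 + 0.4816)^4: M 0.0722, M+2 0.2684, M+4 0.3740, M+6 0.2316, M+8 0.0538 → M+4 is the base peak.
P(M+4) = C(4,2) × 0.5184^2 × 0.4816^2 = 6 × 0.26873856 × 0.23193856 = 0.373985 (base)
P(M) = C(4,0) × 0.5184^4 × 0.4816^0 = 1 × 0.07222041 × 1.0000 = 0.072220
Relative intensity = 0.072220 / 0.373985 × 100 = 19.31

19.31%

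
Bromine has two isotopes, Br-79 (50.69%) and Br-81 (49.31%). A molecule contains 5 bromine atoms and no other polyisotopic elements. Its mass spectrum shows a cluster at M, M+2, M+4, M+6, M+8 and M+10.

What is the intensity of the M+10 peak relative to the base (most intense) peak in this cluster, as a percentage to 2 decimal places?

9.21%

Binomial terms of (0.5069 + 0.4931)^5: M 0.0335, M+2 0.1628, M+4 0.3167, M+6 0.3081, M+8 0.1498, M+10 0.0292 → M+4 is the base peak.
P(M+4) = C(5,2) × 0.5069^3 × 0.4931^2 = 10 × 0.13024674 × 0.24314761 = 0.316692 (base)
P(M+10) = C(5,5) × 0.5069^0 × 0.4931^5 = 1 × 1.0000 × 0.02915245 = 0.029152
Relative intensity = 0.029152 / 0.316692 × 100 = 9.21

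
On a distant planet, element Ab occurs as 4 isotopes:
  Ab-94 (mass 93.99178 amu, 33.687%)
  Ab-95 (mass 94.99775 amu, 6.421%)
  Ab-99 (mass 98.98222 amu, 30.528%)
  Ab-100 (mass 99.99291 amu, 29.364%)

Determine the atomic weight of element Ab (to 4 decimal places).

Average mass = Σ (abundance × isotope mass) = 0.33687 × 93.99178 + 0.06421 × 94.99775 + 0.30528 × 98.98222 + 0.29364 × 99.99291
= 31.663011 + 6.099806 + 30.217292 + 29.361918 = 97.342027 amu

97.3420 amu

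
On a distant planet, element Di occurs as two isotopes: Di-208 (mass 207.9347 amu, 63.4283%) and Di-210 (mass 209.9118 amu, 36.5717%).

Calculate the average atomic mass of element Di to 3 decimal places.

Ar = Σ fᵢ·mᵢ = 0.634283 × 207.9347 + 0.365717 × 209.9118
= 131.88945 + 76.76831 = 208.65776 amu

208.658 amu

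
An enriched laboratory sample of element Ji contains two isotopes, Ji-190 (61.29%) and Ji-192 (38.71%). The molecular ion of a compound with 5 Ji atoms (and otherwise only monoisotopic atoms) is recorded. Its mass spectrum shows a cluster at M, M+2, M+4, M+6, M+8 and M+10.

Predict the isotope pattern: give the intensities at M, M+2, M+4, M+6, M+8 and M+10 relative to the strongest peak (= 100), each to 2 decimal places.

25.07 : 79.17 : 100.00 : 63.16 : 19.95 : 2.52

The 5 Ji atoms are independent, so intensities follow the terms of (0.6129 + 0.3871)^5.
P(M) = 0.6129^5 = 0.086486
P(M+2) = 5 × 0.6129^4 × 0.3871^1 = 0.273119
P(M+4) = 10 × 0.6129^3 × 0.3871^2 = 0.344997
P(M+6) = 10 × 0.6129^2 × 0.3871^3 = 0.217896
P(M+8) = 5 × 0.6129^1 × 0.3871^4 = 0.068810
P(M+10) = 0.3871^5 = 0.008692
The M+4 peak is largest (0.344997); scaling to 100 gives 25.07 : 79.17 : 100.00 : 63.16 : 19.95 : 2.52.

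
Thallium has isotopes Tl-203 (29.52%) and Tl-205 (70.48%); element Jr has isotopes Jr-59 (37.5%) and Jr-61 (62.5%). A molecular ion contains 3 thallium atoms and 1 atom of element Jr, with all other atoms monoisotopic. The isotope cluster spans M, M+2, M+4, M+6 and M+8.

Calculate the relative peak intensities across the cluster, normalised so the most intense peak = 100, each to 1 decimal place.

2.4 : 21.0 : 69.0 : 100.0 : 53.9

Thallium pattern (n=3): 0.02572463 : 0.18425524 : 0.43991564 : 0.35010449
Element Jr pattern (n=1): 0.3750 : 0.6250
Convolve the two distributions (both contribute in 2-u steps):
  M: 0.02572463×0.3750 = 0.009647
  M+2: 0.02572463×0.6250 + 0.18425524×0.3750 = 0.085174
  M+4: 0.18425524×0.6250 + 0.43991564×0.3750 = 0.280128
  M+6: 0.43991564×0.6250 + 0.35010449×0.3750 = 0.406236
  M+8: 0.35010449×0.6250 = 0.218815
Scale to base peak (0.406236) = 100: 2.4 : 21.0 : 69.0 : 100.0 : 53.9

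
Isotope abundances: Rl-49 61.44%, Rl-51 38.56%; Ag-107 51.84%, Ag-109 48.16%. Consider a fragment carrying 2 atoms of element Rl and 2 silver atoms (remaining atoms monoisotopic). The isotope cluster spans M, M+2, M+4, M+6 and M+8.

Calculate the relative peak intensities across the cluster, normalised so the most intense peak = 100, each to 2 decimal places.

Element Rl pattern (n=2): 0.37748736 : 0.47382528 : 0.14868736
Silver pattern (n=2): 0.26873856 : 0.49932288 : 0.23193856
Convolve the two distributions (both contribute in 2-u steps):
  M: 0.37748736×0.26873856 = 0.101445
  M+2: 0.37748736×0.49932288 + 0.47382528×0.26873856 = 0.315823
  M+4: 0.37748736×0.23193856 + 0.47382528×0.49932288 + 0.14868736×0.26873856 = 0.364104
  M+6: 0.47382528×0.23193856 + 0.14868736×0.49932288 = 0.184141
  M+8: 0.14868736×0.23193856 = 0.034486
Scale to base peak (0.364104) = 100: 27.86 : 86.74 : 100.00 : 50.57 : 9.47

27.86 : 86.74 : 100.00 : 50.57 : 9.47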